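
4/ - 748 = -1/187 = - 0.01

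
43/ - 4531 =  - 1+4488/4531 = -  0.01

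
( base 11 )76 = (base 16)53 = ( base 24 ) 3B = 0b1010011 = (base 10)83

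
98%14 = 0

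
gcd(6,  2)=2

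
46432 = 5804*8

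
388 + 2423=2811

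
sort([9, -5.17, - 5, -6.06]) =[ - 6.06,-5.17, - 5,9] 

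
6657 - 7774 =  - 1117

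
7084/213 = 33 +55/213 = 33.26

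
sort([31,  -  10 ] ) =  [ - 10,31 ]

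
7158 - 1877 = 5281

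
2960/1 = 2960 = 2960.00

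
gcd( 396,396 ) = 396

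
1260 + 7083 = 8343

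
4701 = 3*1567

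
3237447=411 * 7877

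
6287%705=647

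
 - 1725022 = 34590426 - 36315448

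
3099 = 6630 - 3531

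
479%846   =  479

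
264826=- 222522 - -487348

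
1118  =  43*26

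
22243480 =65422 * 340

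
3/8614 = 3/8614 = 0.00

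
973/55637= 973/55637= 0.02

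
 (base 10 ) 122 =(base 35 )3H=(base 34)3K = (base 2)1111010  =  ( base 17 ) 73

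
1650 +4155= 5805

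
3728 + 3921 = 7649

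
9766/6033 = 9766/6033 = 1.62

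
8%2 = 0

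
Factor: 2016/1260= 8/5= 2^3*5^( - 1)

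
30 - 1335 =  - 1305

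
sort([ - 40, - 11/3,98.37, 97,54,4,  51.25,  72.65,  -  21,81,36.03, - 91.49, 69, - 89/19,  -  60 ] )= [ - 91.49, - 60, - 40, - 21, - 89/19, - 11/3 , 4 , 36.03,51.25, 54,69,72.65,81,97,98.37 ] 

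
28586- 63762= - 35176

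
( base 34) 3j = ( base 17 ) 72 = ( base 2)1111001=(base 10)121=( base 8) 171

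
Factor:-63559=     -  63559^1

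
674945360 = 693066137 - 18120777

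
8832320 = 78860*112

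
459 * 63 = 28917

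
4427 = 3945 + 482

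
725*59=42775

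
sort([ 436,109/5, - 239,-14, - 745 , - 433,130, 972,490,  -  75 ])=[ - 745,  -  433, - 239 , - 75, - 14,109/5, 130, 436,490, 972 ]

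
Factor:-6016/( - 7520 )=2^2*5^( - 1) = 4/5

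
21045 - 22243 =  - 1198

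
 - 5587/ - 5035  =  1 + 552/5035  =  1.11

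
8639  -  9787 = -1148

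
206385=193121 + 13264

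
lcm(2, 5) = 10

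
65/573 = 65/573 = 0.11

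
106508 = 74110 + 32398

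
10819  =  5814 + 5005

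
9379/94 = 9379/94= 99.78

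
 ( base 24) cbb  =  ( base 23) ddb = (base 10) 7187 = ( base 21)G65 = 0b1110000010011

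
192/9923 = 192/9923  =  0.02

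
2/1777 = 2/1777 = 0.00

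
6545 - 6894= -349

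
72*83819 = 6034968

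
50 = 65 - 15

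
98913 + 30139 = 129052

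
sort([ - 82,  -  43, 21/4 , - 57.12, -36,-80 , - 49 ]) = [-82, - 80,  -  57.12,-49, - 43,  -  36, 21/4] 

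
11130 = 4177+6953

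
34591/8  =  4323  +  7/8 = 4323.88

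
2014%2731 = 2014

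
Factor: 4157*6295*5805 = 151907068575 = 3^3*5^2*43^1*1259^1*4157^1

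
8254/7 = 8254/7 =1179.14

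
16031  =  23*697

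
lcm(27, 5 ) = 135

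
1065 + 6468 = 7533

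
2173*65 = 141245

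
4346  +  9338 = 13684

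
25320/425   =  5064/85 = 59.58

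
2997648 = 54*55512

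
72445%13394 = 5475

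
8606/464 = 4303/232= 18.55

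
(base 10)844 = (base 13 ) 4cc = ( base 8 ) 1514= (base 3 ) 1011021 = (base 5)11334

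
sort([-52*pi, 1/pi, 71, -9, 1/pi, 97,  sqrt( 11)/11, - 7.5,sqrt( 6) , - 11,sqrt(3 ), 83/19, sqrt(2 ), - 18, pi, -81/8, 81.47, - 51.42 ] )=[ - 52*pi, - 51.42 ,-18,  -  11,  -  81/8, - 9, - 7.5, sqrt( 11) /11, 1/pi,1/pi, sqrt(2),sqrt(3 ) , sqrt( 6) , pi,83/19, 71, 81.47, 97]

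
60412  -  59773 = 639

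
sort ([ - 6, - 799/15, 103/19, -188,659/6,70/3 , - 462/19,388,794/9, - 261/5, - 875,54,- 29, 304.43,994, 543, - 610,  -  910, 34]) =[-910, - 875, - 610, - 188, - 799/15, - 261/5, - 29,-462/19, - 6  ,  103/19, 70/3,34, 54 , 794/9, 659/6,304.43,388,543,994 ]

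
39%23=16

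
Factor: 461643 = 3^1  *  7^1*13^1*19^1 * 89^1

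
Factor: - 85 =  - 5^1 * 17^1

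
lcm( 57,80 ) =4560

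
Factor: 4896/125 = 2^5 *3^2*5^ ( - 3 )*17^1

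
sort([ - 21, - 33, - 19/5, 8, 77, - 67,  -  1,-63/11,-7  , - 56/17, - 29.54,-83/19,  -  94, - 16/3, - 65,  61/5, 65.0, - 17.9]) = [  -  94 , - 67,- 65, - 33, - 29.54, - 21,-17.9, - 7, - 63/11, - 16/3, - 83/19, - 19/5,-56/17, - 1, 8, 61/5,  65.0 , 77]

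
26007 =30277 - 4270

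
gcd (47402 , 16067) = 1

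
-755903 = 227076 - 982979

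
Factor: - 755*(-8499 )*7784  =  49947943080  =  2^3 * 3^1  *5^1*7^1*139^1*151^1*2833^1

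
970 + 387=1357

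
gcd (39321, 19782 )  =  9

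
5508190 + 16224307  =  21732497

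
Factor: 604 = 2^2*151^1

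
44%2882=44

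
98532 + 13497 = 112029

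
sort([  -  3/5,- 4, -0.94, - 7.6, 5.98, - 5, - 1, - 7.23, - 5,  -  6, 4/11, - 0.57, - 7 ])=[  -  7.6,  -  7.23, - 7, - 6, - 5, - 5,  -  4, - 1, - 0.94, - 3/5,  -  0.57,  4/11,5.98] 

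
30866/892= 15433/446 = 34.60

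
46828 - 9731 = 37097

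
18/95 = 18/95  =  0.19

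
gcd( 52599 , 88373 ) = 1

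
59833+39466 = 99299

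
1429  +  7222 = 8651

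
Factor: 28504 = 2^3*7^1*509^1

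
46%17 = 12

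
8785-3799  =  4986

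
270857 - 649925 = - 379068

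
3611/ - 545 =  - 7+204/545  =  - 6.63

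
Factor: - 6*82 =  - 2^2*3^1*41^1 = - 492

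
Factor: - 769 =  - 769^1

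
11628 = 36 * 323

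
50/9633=50/9633= 0.01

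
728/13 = 56   =  56.00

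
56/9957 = 56/9957 = 0.01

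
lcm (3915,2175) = 19575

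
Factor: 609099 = 3^1*191^1*1063^1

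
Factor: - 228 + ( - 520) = -2^2*11^1*17^1 = - 748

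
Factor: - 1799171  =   - 11^1*163561^1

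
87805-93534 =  -5729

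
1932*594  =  1147608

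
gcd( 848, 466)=2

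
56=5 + 51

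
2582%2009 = 573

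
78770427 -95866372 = - 17095945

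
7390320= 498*14840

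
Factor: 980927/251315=5^( - 1) * 23^1*42649^1*50263^(-1) 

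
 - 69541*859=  - 59735719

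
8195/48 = 170 + 35/48  =  170.73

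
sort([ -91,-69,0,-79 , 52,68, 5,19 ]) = [ - 91,- 79, - 69, 0, 5,19, 52, 68 ]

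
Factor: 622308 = 2^2*3^1* 51859^1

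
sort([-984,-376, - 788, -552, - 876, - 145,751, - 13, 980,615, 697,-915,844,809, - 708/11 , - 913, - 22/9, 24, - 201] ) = [ - 984, - 915, - 913, -876, - 788, - 552, - 376, - 201, - 145, - 708/11, - 13, - 22/9,24, 615  ,  697,751 , 809,844,980] 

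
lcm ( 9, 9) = 9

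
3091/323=9 + 184/323 = 9.57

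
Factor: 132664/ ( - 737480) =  - 161/895 = - 5^ ( - 1 )*7^1 * 23^1 * 179^( - 1)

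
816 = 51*16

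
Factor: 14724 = 2^2*3^2 * 409^1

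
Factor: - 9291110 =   -  2^1*5^1 *227^1*4093^1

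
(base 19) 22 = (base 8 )50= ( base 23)1H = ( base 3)1111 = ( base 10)40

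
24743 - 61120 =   -  36377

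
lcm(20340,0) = 0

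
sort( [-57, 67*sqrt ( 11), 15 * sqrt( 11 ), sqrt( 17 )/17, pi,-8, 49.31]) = [  -  57,-8, sqrt ( 17) /17, pi,49.31, 15*sqrt( 11), 67*sqrt( 11) ] 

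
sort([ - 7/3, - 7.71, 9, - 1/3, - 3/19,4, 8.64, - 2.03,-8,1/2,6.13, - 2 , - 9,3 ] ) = [ - 9,-8, - 7.71 , -7/3, -2.03, - 2,  -  1/3,-3/19,1/2,3,4,6.13 , 8.64, 9 ] 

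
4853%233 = 193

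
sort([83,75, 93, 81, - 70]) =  [ - 70, 75, 81,83, 93] 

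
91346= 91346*1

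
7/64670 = 7/64670 = 0.00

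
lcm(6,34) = 102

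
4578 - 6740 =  - 2162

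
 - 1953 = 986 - 2939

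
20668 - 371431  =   - 350763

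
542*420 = 227640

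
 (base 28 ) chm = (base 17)204C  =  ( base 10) 9906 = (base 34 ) 8JC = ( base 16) 26b2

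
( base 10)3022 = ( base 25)4km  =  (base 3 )11010221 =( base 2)101111001110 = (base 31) 34f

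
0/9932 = 0 = 0.00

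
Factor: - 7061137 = - 17^2*53^1*461^1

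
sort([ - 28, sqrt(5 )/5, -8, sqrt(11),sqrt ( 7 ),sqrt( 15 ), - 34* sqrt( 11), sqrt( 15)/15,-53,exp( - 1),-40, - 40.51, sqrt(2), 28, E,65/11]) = [  -  34*sqrt ( 11 ), - 53, -40.51, - 40 , - 28, -8,sqrt( 15) /15, exp (-1 ), sqrt(5 )/5, sqrt (2),sqrt( 7),E, sqrt( 11 ), sqrt( 15),65/11, 28]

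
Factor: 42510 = 2^1*3^1 * 5^1*13^1*109^1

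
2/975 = 2/975 = 0.00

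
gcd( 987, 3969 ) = 21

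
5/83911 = 5/83911 = 0.00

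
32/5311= 32/5311=0.01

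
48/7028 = 12/1757 = 0.01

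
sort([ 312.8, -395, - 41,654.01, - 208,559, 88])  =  [-395, - 208,-41,88  ,  312.8, 559, 654.01] 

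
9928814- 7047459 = 2881355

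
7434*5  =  37170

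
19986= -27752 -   -  47738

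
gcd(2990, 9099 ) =1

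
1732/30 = 57 + 11/15 =57.73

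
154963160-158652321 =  - 3689161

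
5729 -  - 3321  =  9050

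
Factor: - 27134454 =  - 2^1*3^1*59^1*76651^1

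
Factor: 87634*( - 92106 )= -8071617204 = - 2^2*3^2*7^1*17^1*43^2*1019^1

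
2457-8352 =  - 5895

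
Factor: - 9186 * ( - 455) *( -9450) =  - 39497503500 = - 2^2*3^4*5^3*7^2*13^1*1531^1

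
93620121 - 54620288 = 38999833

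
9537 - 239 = 9298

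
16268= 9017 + 7251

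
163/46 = 3 + 25/46 = 3.54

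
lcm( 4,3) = 12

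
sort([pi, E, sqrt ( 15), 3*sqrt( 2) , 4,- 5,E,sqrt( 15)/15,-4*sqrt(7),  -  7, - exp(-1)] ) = [-4*sqrt( 7), - 7, - 5,-exp(-1),sqrt(15)/15,E, E,pi,  sqrt( 15), 4, 3 * sqrt (2)] 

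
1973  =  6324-4351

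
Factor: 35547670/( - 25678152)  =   - 2^( - 2) * 3^ ( - 2)*5^1 * 19^2 * 43^1*67^(-1)*229^1 * 5323^( - 1) = - 17773835/12839076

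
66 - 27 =39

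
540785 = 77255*7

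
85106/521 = 163 + 183/521 = 163.35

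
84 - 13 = 71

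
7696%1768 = 624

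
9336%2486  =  1878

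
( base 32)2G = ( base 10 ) 80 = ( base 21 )3H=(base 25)35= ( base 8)120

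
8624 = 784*11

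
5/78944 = 5/78944 =0.00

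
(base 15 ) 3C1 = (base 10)856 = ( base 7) 2332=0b1101011000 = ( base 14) 452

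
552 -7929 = -7377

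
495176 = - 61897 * ( - 8)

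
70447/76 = 70447/76 = 926.93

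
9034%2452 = 1678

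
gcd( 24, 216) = 24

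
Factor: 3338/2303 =2^1 * 7^( - 2 )*47^( - 1)*1669^1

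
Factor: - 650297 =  - 197^1*3301^1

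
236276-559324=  - 323048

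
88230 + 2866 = 91096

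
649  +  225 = 874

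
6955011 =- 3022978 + 9977989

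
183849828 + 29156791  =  213006619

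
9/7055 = 9/7055=0.00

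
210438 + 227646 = 438084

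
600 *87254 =52352400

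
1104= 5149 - 4045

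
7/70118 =7/70118 = 0.00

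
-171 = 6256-6427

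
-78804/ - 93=26268/31= 847.35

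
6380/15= 1276/3 = 425.33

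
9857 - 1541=8316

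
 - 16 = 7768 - 7784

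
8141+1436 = 9577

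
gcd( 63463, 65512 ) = 1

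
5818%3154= 2664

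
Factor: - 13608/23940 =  - 2^1*3^3* 5^( - 1 )*19^( - 1) = - 54/95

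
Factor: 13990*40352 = 564524480 = 2^6*5^1*13^1*97^1 * 1399^1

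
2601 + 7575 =10176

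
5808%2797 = 214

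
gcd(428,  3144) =4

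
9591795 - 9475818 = 115977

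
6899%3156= 587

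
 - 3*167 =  - 501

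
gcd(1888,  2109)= 1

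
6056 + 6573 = 12629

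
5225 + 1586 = 6811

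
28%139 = 28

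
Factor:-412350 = -2^1*3^1*5^2 * 2749^1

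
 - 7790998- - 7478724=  - 312274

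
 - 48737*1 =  - 48737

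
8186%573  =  164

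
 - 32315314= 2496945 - 34812259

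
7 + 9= 16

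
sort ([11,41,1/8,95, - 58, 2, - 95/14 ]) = [-58, - 95/14,1/8,2,11,41,95] 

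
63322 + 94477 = 157799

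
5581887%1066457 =249602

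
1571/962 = 1 + 609/962   =  1.63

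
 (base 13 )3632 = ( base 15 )23EB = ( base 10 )7646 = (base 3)101111012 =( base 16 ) 1DDE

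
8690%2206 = 2072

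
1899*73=138627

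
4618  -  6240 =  - 1622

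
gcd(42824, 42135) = 53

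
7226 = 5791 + 1435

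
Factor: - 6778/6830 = - 5^( - 1 )*683^(- 1)*3389^1 = - 3389/3415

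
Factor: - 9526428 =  - 2^2*3^2 * 409^1*647^1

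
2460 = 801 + 1659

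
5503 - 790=4713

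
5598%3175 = 2423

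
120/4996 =30/1249  =  0.02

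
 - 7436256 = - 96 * 77461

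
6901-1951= 4950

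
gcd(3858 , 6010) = 2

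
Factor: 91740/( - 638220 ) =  - 139^1* 967^(-1 ) = - 139/967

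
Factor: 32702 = 2^1*83^1*197^1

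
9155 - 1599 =7556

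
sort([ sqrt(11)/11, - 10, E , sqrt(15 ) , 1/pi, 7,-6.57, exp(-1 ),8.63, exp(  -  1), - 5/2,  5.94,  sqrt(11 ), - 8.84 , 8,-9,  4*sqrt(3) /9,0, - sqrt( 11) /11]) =[ - 10,-9,- 8.84 , - 6.57, - 5/2,-sqrt(11 )/11,  0,sqrt( 11)/11,1/pi, exp( - 1),exp( - 1 ),4*sqrt( 3)/9,E, sqrt(11),  sqrt(  15), 5.94,7, 8, 8.63 ]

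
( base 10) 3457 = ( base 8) 6601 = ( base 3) 11202001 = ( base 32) 3c1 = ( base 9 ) 4661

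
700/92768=175/23192  =  0.01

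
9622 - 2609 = 7013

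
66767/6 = 11127 + 5/6 = 11127.83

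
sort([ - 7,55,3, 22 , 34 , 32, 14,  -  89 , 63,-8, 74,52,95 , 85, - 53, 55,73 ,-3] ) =[-89, - 53, - 8, - 7, - 3 , 3,14 , 22,32,34,52 , 55 , 55, 63,  73,  74, 85,95]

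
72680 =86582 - 13902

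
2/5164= 1/2582 = 0.00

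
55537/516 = 107 + 325/516 =107.63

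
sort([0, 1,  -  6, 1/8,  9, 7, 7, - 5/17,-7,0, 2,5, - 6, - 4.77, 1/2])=[-7, - 6, - 6 , - 4.77,-5/17, 0, 0, 1/8, 1/2,1, 2,5, 7,7,9]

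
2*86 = 172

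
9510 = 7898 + 1612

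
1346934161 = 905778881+441155280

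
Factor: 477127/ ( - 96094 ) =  - 2^( - 1)*7^1*23^( - 1 )*2089^( -1 )*68161^1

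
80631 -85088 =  - 4457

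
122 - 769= - 647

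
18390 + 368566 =386956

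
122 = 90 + 32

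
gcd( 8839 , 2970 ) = 1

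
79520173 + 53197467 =132717640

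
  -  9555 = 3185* ( - 3 ) 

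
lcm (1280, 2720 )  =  21760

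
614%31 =25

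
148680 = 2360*63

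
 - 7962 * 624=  - 4968288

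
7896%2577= 165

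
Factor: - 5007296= - 2^6*7^1*11177^1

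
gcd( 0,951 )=951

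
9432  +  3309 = 12741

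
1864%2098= 1864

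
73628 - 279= 73349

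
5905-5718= 187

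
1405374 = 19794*71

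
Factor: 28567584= 2^5 * 3^2*281^1*353^1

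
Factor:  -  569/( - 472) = 2^( - 3 ) * 59^( -1)*569^1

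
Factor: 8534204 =2^2*7^1*17^1*17929^1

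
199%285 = 199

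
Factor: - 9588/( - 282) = 2^1*17^1 =34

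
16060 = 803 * 20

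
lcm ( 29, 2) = 58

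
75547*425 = 32107475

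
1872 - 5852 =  - 3980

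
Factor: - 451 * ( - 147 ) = 66297 = 3^1*7^2 * 11^1*41^1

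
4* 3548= 14192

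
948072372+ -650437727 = 297634645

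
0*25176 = 0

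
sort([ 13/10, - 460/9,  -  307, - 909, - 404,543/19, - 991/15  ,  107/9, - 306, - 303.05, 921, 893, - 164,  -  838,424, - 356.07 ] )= [-909, - 838, - 404 , - 356.07, - 307, - 306, - 303.05,-164, -991/15, - 460/9,13/10, 107/9, 543/19,424 , 893,921 ] 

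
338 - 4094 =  - 3756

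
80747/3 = 26915 + 2/3 = 26915.67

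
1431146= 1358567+72579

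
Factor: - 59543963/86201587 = - 31^1*53^1 * 36241^1*86201587^ ( - 1) 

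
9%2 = 1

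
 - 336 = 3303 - 3639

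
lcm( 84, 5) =420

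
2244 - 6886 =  - 4642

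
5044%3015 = 2029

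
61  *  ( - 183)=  - 11163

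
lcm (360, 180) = 360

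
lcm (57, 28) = 1596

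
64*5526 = 353664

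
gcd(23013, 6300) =9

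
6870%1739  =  1653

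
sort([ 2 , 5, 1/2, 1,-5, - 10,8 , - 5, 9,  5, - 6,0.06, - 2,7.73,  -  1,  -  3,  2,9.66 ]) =[ - 10 , - 6, - 5, - 5, - 3, - 2, - 1, 0.06, 1/2, 1,2,2,5,5, 7.73,  8, 9,9.66 ]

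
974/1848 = 487/924 =0.53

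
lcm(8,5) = 40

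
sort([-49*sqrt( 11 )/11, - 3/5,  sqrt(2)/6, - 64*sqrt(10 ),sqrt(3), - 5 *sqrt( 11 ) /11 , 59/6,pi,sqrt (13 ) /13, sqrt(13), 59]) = [- 64*sqrt(10), - 49 * sqrt(11)/11, - 5*sqrt (11 )/11, - 3/5 , sqrt(2)/6, sqrt(13)/13, sqrt(3),pi, sqrt( 13),59/6,59 ] 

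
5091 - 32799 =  - 27708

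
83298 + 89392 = 172690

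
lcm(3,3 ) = 3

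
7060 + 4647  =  11707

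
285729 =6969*41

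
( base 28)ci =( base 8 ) 542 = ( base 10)354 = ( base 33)ao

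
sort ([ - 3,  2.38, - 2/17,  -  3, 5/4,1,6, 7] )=[-3, - 3,  -  2/17, 1,5/4 , 2.38, 6,7 ] 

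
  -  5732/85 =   -  5732/85 = -  67.44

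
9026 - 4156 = 4870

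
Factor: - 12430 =-2^1*5^1*11^1 * 113^1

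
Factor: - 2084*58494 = -2^3*3^1 * 521^1*9749^1 = -121901496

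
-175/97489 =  -1  +  13902/13927 = -  0.00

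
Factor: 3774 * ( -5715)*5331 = - 2^1*3^4*5^1*17^1*37^1*127^1 * 1777^1  =  - 114981193710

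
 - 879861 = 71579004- 72458865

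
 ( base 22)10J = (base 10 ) 503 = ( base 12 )35B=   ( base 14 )27d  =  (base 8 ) 767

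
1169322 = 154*7593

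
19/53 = 19/53 = 0.36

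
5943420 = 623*9540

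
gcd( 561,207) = 3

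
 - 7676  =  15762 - 23438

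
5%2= 1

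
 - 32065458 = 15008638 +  - 47074096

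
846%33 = 21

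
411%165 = 81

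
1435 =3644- 2209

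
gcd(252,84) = 84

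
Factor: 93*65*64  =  2^6*3^1* 5^1*13^1*31^1 = 386880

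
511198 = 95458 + 415740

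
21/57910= 21/57910 = 0.00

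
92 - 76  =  16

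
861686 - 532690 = 328996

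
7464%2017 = 1413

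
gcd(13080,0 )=13080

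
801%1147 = 801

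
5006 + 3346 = 8352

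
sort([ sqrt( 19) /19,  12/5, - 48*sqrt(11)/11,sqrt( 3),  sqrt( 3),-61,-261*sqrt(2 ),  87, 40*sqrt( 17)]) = [ - 261*sqrt (2), - 61, - 48*sqrt( 11 )/11,sqrt( 19 ) /19,sqrt( 3),  sqrt( 3 ),12/5,87,40  *  sqrt( 17)]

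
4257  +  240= 4497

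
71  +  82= 153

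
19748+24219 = 43967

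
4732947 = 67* 70641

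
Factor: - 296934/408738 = - 409/563=- 409^1 *563^ ( - 1 )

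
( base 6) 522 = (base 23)8a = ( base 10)194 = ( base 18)ae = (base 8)302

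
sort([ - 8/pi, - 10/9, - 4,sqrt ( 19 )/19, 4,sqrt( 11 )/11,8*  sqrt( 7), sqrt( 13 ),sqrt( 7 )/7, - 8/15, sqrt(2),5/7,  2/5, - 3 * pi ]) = [ - 3* pi,  -  4, -8/pi,- 10/9, - 8/15, sqrt( 19 )/19, sqrt (11) /11,sqrt( 7)/7,2/5, 5/7 , sqrt( 2), sqrt( 13),4,8*sqrt( 7)]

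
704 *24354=17145216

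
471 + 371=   842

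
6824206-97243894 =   -  90419688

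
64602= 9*7178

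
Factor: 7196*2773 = 19954508 = 2^2*7^1*47^1*59^1*257^1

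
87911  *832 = 73141952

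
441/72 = 49/8 = 6.12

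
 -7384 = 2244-9628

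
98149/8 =98149/8 =12268.62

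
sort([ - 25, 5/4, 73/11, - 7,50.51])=[ - 25, - 7, 5/4, 73/11, 50.51 ]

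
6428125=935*6875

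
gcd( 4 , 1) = 1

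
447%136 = 39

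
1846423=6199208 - 4352785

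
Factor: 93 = 3^1*31^1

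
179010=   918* 195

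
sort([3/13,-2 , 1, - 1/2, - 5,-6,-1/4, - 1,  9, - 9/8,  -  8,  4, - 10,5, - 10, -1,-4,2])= [ - 10, - 10, - 8, -6, - 5,  -  4, - 2, - 9/8, - 1, - 1, - 1/2,-1/4,  3/13,1, 2 , 4, 5,9 ] 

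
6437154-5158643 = 1278511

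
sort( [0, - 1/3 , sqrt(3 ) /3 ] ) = [ - 1/3, 0 , sqrt(3)/3 ] 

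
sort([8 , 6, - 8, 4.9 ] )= [ - 8,4.9 , 6,8] 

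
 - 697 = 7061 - 7758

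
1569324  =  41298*38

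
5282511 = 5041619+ 240892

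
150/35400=1/236 = 0.00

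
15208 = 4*3802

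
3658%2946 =712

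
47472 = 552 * 86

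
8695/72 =120 + 55/72 = 120.76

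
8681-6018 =2663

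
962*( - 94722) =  - 91122564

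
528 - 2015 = - 1487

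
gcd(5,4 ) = 1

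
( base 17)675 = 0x742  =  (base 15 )83d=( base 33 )1na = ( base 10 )1858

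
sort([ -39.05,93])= [ - 39.05,93] 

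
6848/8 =856 = 856.00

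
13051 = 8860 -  - 4191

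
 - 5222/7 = -746 = - 746.00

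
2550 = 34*75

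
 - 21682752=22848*( - 949 ) 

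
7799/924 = 8 + 37/84 = 8.44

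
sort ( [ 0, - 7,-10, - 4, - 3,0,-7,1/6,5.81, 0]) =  [-10, - 7,-7, - 4,-3,  0, 0  ,  0,1/6,5.81 ]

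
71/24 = 2 + 23/24 = 2.96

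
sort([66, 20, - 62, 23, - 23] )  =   [ - 62, - 23, 20, 23, 66 ]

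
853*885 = 754905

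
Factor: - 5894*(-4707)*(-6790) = - 2^2*3^2*5^1*7^2*97^1*421^1*523^1=   - 188375363820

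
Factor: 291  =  3^1*97^1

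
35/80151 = 35/80151 = 0.00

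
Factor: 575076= 2^2 * 3^1*17^1*2819^1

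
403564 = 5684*71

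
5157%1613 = 318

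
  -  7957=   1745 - 9702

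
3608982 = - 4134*(-873 )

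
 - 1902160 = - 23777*80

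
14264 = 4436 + 9828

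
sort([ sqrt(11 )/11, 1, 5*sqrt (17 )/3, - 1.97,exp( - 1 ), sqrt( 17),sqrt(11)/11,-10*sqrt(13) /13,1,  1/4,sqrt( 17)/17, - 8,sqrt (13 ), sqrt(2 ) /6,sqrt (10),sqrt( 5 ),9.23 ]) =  [- 8, - 10* sqrt(13)/13,- 1.97,sqrt ( 2 ) /6,sqrt(17) /17,1/4,sqrt( 11)/11,  sqrt( 11) /11,exp( - 1 ), 1,1,sqrt(5), sqrt (10 ) , sqrt(13), sqrt( 17),5 * sqrt(17) /3, 9.23]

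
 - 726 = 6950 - 7676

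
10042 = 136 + 9906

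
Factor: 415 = 5^1*83^1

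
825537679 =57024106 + 768513573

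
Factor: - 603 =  - 3^2*67^1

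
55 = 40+15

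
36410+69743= 106153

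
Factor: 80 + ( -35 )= 3^2 * 5^1=   45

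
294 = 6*49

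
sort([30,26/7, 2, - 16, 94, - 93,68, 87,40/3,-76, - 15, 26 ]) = [ - 93, - 76, - 16, - 15, 2,26/7, 40/3, 26 , 30,  68,87 , 94] 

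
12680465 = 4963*2555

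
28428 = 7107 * 4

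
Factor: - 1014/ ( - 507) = 2^1 = 2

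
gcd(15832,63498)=2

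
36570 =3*12190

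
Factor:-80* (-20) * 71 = 2^6*5^2*  71^1 = 113600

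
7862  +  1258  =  9120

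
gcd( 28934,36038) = 74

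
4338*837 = 3630906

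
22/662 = 11/331 = 0.03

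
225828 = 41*5508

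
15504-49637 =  - 34133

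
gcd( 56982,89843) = 1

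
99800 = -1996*( - 50 )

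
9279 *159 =1475361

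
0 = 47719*0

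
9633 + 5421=15054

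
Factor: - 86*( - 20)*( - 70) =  - 120400 =- 2^4*5^2*7^1*43^1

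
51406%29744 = 21662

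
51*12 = 612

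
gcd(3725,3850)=25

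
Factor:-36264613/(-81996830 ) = 2^( - 1 )*5^( - 1)*7^1*11^1*53^ (  -  1) * 131^ ( - 1 )*151^1*1181^( - 1) * 3119^1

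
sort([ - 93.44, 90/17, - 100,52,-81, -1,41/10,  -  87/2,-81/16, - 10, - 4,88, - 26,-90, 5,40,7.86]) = [ - 100, - 93.44,-90, - 81, - 87/2, - 26, - 10, - 81/16,- 4,-1,  41/10, 5,90/17, 7.86,40,52,88]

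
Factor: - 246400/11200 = - 2^1*11^1  =  - 22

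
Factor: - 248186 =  - 2^1*31^1*4003^1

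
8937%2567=1236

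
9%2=1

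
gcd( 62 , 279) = 31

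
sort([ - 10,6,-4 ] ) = [ - 10,  -  4, 6 ] 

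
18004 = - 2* ( -9002)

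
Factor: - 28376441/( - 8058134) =2^( - 1 )*7^( - 1)*575581^(-1 )  *  28376441^1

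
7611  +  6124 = 13735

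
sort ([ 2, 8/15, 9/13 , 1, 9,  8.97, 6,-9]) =[-9, 8/15, 9/13, 1, 2, 6, 8.97, 9]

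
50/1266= 25/633 = 0.04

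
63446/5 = 63446/5 = 12689.20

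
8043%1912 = 395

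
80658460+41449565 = 122108025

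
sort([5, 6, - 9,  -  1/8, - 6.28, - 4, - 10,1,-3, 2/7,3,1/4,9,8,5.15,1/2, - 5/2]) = [ - 10,- 9, - 6.28, - 4, - 3,-5/2, - 1/8,  1/4,2/7, 1/2, 1,3,5, 5.15,6,8, 9] 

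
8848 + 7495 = 16343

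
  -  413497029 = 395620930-809117959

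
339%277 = 62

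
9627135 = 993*9695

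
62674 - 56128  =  6546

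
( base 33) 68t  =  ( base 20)H17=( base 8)15253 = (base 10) 6827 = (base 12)3B4B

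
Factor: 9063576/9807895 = 2^3*3^4 *5^( - 1 )*17^( -1 )* 19^( - 1 )*71^1 * 197^1*6073^(-1 ) 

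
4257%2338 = 1919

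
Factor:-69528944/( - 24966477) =2^4 * 3^ ( - 2)*23^( -1 )*29^( - 1)*127^1 * 4159^(-1)*34217^1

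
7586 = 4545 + 3041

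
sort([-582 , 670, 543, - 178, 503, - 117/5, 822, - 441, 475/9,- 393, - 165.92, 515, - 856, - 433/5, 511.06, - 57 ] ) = [ - 856, - 582, - 441, - 393, - 178, - 165.92, - 433/5 ,  -  57,-117/5,  475/9, 503, 511.06,  515, 543, 670,822]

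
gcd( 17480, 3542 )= 46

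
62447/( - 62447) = -1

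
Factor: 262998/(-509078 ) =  - 3^2*19^1*331^( - 1) = - 171/331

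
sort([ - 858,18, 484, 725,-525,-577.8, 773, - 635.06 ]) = [-858, - 635.06, - 577.8 , - 525,  18, 484, 725, 773] 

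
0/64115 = 0=0.00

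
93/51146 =93/51146 =0.00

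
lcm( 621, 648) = 14904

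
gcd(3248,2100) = 28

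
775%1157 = 775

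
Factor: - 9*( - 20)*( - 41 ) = -2^2*3^2 *5^1* 41^1 = - 7380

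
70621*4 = 282484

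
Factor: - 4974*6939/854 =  - 3^4*7^ ( - 1)*61^( - 1)*257^1*829^1= - 17257293/427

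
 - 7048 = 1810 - 8858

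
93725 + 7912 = 101637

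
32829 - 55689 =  - 22860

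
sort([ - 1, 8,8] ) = [ - 1 , 8, 8]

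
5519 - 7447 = -1928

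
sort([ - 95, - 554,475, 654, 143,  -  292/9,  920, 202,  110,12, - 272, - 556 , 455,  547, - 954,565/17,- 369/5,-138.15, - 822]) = [- 954, - 822, - 556, - 554,- 272,-138.15, - 95,  -  369/5, - 292/9, 12,565/17, 110,143, 202, 455, 475, 547,654,920] 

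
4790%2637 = 2153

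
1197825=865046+332779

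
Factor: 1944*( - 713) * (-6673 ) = 2^3*3^5*23^1*31^1*6673^1 = 9249258456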